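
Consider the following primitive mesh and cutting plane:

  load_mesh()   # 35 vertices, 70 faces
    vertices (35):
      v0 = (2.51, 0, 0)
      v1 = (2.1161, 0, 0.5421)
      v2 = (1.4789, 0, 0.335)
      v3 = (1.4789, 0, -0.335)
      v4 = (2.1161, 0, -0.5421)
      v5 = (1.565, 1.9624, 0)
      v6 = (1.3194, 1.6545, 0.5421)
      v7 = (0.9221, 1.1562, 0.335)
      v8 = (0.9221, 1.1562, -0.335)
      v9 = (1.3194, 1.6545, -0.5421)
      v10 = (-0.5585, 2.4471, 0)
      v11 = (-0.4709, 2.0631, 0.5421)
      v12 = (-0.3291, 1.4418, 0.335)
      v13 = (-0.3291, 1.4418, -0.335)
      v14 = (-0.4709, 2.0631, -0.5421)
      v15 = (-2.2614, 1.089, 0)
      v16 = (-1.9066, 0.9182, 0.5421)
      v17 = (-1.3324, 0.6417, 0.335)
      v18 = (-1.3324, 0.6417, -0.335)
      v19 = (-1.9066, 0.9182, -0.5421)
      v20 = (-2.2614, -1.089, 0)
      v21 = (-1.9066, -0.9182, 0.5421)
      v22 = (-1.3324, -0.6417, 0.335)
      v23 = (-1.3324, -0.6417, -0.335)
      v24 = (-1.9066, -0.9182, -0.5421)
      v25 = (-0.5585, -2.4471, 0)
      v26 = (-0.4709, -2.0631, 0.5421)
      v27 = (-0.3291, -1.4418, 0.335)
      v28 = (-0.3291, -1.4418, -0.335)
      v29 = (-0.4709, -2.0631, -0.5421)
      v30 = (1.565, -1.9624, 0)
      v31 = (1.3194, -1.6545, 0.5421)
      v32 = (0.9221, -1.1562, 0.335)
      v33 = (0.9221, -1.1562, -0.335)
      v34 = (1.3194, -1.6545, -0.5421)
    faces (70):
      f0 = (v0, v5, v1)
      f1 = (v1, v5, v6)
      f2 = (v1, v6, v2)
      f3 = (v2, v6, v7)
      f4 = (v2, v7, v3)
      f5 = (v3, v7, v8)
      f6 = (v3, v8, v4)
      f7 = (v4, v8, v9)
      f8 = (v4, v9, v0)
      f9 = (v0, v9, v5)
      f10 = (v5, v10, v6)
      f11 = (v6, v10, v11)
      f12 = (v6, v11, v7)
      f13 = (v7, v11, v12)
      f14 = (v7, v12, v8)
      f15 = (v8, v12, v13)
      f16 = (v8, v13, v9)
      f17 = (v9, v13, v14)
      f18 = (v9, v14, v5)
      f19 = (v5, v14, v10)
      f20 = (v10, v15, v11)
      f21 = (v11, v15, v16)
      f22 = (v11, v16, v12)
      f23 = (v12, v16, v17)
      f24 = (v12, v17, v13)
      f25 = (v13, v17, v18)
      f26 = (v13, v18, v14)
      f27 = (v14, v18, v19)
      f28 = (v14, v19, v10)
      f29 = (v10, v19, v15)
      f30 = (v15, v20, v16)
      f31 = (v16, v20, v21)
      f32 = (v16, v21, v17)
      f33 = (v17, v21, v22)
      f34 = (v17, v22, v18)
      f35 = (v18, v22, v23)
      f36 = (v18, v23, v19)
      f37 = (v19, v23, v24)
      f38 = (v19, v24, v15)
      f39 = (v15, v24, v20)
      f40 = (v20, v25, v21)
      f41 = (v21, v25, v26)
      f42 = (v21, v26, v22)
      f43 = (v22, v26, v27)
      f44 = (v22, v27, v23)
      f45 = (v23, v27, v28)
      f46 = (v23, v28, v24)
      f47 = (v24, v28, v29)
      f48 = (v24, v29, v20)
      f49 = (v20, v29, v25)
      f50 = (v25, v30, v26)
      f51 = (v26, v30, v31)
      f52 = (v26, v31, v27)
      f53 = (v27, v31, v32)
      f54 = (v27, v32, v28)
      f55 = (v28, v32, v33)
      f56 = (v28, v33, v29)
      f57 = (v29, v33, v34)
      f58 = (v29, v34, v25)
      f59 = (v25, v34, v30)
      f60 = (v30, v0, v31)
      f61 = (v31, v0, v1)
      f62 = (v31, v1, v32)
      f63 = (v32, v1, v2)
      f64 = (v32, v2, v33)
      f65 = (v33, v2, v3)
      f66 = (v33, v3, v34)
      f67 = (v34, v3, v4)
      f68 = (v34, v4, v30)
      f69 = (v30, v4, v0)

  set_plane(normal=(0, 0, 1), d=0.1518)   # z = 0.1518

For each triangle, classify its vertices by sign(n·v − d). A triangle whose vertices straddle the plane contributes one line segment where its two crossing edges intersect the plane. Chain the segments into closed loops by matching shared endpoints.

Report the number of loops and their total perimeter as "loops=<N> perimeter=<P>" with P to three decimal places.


loops=2 perimeter=23.560

Straddling triangles (28 of 70):
  (v0,v5,v1) [--+] → (1.71932, 1.41288, 0.1518)–(2.3997, 0, 0.1518)  len=1.5682
  (v1,v5,v6) [+-+] → (1.71932, 1.41288, 0.1518)–(1.49623, 1.87618, 0.1518)  len=0.5142
  (v2,v7,v3) [++-] → (1.07435, 0.840057, 0.1518)–(1.4789, 0, 0.1518)  len=0.9324
  (v3,v7,v8) [-+-] → (1.07435, 0.840057, 0.1518)–(0.9221, 1.1562, 0.1518)  len=0.3509
  (v5,v10,v6) [--+] → (-0.0326464, 2.22515, 0.1518)–(1.49623, 1.87618, 0.1518)  len=1.5682
  (v6,v10,v11) [+-+] → (-0.0326464, 2.22515, 0.1518)–(-0.53397, 2.33957, 0.1518)  len=0.5142
  (v7,v12,v8) [++-] → (0.0130192, 1.36371, 0.1518)–(0.9221, 1.1562, 0.1518)  len=0.9325
  (v8,v12,v13) [-+-] → (0.0130192, 1.36371, 0.1518)–(-0.3291, 1.4418, 0.1518)  len=0.3509
  (v10,v15,v11) [--+] → (-1.76002, 1.36177, 0.1518)–(-0.53397, 2.33957, 0.1518)  len=1.5682
  (v11,v15,v16) [+-+] → (-1.76002, 1.36177, 0.1518)–(-2.16205, 1.04117, 0.1518)  len=0.5142
  (v12,v17,v13) [++-] → (-1.05806, 0.860474, 0.1518)–(-0.3291, 1.4418, 0.1518)  len=0.9324
  (v13,v17,v18) [-+-] → (-1.05806, 0.860474, 0.1518)–(-1.3324, 0.6417, 0.1518)  len=0.3509
  (v15,v20,v16) [--+] → (-2.16205, -0.52694, 0.1518)–(-2.16205, 1.04117, 0.1518)  len=1.5681
  (v16,v20,v21) [+-+] → (-2.16205, -0.52694, 0.1518)–(-2.16205, -1.04117, 0.1518)  len=0.5142
  (v17,v22,v18) [++-] → (-1.3324, -0.290776, 0.1518)–(-1.3324, 0.6417, 0.1518)  len=0.9325
  (v18,v22,v23) [-+-] → (-1.3324, -0.290776, 0.1518)–(-1.3324, -0.6417, 0.1518)  len=0.3509
  (v20,v25,v21) [--+] → (-0.935998, -2.01897, 0.1518)–(-2.16205, -1.04117, 0.1518)  len=1.5682
  (v21,v25,v26) [+-+] → (-0.935998, -2.01897, 0.1518)–(-0.53397, -2.33957, 0.1518)  len=0.5142
  (v22,v27,v23) [++-] → (-0.603435, -1.22303, 0.1518)–(-1.3324, -0.6417, 0.1518)  len=0.9324
  (v23,v27,v28) [-+-] → (-0.603435, -1.22303, 0.1518)–(-0.3291, -1.4418, 0.1518)  len=0.3509
  (v25,v30,v26) [--+] → (0.994903, -1.9906, 0.1518)–(-0.53397, -2.33957, 0.1518)  len=1.5682
  (v26,v30,v31) [+-+] → (0.994903, -1.9906, 0.1518)–(1.49623, -1.87618, 0.1518)  len=0.5142
  (v27,v32,v28) [++-] → (0.579981, -1.23429, 0.1518)–(-0.3291, -1.4418, 0.1518)  len=0.9325
  (v28,v32,v33) [-+-] → (0.579981, -1.23429, 0.1518)–(0.9221, -1.1562, 0.1518)  len=0.3509
  (v30,v0,v31) [--+] → (2.17661, -0.463297, 0.1518)–(1.49623, -1.87618, 0.1518)  len=1.5682
  (v31,v0,v1) [+-+] → (2.17661, -0.463297, 0.1518)–(2.3997, 0, 0.1518)  len=0.5142
  (v32,v2,v33) [++-] → (1.32665, -0.316143, 0.1518)–(0.9221, -1.1562, 0.1518)  len=0.9324
  (v33,v2,v3) [-+-] → (1.32665, -0.316143, 0.1518)–(1.4789, 0, 0.1518)  len=0.3509

Chained into 2 loop(s):
  loop 1: 14 segments, perimeter = 14.5768
  loop 2: 14 segments, perimeter = 8.9833
Total perimeter = 23.560


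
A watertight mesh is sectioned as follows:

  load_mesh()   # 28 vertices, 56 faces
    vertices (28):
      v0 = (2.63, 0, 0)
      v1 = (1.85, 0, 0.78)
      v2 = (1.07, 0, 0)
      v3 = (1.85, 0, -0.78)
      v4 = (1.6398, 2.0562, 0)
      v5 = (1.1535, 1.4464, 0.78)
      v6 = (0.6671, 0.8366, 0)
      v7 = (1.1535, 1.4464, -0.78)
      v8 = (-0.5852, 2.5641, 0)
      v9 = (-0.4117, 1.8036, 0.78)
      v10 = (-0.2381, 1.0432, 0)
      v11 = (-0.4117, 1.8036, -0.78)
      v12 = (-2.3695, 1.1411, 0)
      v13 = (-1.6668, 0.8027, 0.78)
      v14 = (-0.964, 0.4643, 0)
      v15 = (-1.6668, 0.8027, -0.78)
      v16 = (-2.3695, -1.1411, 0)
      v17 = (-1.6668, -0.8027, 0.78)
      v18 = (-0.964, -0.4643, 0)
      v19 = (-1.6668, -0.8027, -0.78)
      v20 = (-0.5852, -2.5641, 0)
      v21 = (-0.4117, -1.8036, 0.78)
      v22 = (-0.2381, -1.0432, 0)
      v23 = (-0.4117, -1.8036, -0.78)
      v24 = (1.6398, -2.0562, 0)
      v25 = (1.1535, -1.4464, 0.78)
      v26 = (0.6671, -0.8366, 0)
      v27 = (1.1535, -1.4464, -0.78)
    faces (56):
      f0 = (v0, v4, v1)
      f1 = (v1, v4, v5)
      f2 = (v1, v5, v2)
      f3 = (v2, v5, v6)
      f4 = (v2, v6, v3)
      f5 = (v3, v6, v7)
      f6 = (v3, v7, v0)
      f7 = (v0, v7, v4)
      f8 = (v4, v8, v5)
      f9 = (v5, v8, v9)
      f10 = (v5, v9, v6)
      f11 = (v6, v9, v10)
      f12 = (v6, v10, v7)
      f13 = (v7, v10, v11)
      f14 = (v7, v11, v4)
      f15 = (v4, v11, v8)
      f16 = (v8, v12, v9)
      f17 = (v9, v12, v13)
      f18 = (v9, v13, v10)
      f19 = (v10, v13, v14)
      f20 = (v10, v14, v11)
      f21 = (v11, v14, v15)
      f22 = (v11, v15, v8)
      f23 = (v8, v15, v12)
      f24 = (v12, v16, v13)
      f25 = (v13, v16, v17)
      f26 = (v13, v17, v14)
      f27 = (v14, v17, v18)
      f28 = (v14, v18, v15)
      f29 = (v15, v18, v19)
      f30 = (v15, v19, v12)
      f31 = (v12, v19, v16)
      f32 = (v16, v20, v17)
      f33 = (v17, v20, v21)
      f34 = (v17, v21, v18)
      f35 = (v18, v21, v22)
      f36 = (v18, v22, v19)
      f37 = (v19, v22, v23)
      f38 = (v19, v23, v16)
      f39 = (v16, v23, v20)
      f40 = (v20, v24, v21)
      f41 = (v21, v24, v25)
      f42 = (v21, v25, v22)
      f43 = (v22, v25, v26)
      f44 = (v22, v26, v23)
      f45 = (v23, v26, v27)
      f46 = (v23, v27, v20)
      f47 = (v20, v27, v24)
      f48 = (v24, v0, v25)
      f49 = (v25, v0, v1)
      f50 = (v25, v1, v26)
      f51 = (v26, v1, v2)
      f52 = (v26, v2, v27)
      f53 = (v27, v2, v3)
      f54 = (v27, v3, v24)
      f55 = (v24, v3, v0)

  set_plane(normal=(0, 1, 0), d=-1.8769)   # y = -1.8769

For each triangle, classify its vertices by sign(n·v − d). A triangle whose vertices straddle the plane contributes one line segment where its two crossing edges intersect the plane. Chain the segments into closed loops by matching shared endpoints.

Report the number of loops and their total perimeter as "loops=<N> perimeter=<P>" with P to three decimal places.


loops=1 perimeter=7.092

Straddling triangles (10 of 56):
  (v16,v20,v17) [+-+] → (-1.44688, -1.8769, 0)–(-1.00718, -1.8769, 0.304312)  len=0.5347
  (v17,v20,v21) [+-+] → (-1.00718, -1.8769, 0.304312)–(-0.428423, -1.8769, 0.704821)  len=0.7038
  (v16,v23,v20) [++-] → (-0.428423, -1.8769, -0.704821)–(-1.44688, -1.8769, 0)  len=1.2386
  (v20,v24,v21) [--+] → (0.183609, -1.8769, 0.553658)–(-0.428423, -1.8769, 0.704821)  len=0.6304
  (v21,v24,v25) [+-+] → (0.183609, -1.8769, 0.553658)–(1.49681, -1.8769, 0.229344)  len=1.3527
  (v23,v27,v20) [++-] → (0.483812, -1.8769, -0.479571)–(-0.428423, -1.8769, -0.704821)  len=0.9396
  (v20,v27,v24) [-+-] → (0.483812, -1.8769, -0.479571)–(1.49681, -1.8769, -0.229344)  len=1.0434
  (v24,v0,v25) [-++] → (1.72615, -1.8769, 0)–(1.49681, -1.8769, 0.229344)  len=0.3243
  (v27,v3,v24) [++-] → (1.65813, -1.8769, -0.0680158)–(1.49681, -1.8769, -0.229344)  len=0.2281
  (v24,v3,v0) [-++] → (1.65813, -1.8769, -0.0680158)–(1.72615, -1.8769, 0)  len=0.0962

Chained into 1 loop(s):
  loop 1: 10 segments, perimeter = 7.0919
Total perimeter = 7.092


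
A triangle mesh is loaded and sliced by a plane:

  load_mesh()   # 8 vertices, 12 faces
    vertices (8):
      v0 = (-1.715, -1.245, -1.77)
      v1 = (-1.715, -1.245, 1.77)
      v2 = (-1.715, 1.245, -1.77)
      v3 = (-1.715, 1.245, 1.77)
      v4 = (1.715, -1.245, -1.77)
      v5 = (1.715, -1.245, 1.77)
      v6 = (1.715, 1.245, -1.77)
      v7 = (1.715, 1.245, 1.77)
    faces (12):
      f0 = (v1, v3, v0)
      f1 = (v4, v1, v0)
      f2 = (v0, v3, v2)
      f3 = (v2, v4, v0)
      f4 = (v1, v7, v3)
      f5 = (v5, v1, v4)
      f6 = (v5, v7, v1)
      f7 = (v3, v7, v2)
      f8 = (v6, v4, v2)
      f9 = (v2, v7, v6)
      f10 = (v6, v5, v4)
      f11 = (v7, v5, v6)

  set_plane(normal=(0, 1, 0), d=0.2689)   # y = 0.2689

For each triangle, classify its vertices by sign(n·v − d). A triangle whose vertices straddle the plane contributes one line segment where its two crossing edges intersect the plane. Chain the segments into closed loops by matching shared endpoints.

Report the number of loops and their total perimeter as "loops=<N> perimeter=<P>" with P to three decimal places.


loops=1 perimeter=13.940

Straddling triangles (8 of 12):
  (v1,v3,v0) [-+-] → (-1.715, 0.2689, 1.77)–(-1.715, 0.2689, 0.382292)  len=1.3877
  (v0,v3,v2) [-++] → (-1.715, 0.2689, 0.382292)–(-1.715, 0.2689, -1.77)  len=2.1523
  (v2,v4,v0) [+--] → (-0.370412, 0.2689, -1.77)–(-1.715, 0.2689, -1.77)  len=1.3446
  (v1,v7,v3) [-++] → (0.370412, 0.2689, 1.77)–(-1.715, 0.2689, 1.77)  len=2.0854
  (v5,v7,v1) [-+-] → (1.715, 0.2689, 1.77)–(0.370412, 0.2689, 1.77)  len=1.3446
  (v6,v4,v2) [+-+] → (1.715, 0.2689, -1.77)–(-0.370412, 0.2689, -1.77)  len=2.0854
  (v6,v5,v4) [+--] → (1.715, 0.2689, -0.382292)–(1.715, 0.2689, -1.77)  len=1.3877
  (v7,v5,v6) [+-+] → (1.715, 0.2689, 1.77)–(1.715, 0.2689, -0.382292)  len=2.1523

Chained into 1 loop(s):
  loop 1: 8 segments, perimeter = 13.9400
Total perimeter = 13.940


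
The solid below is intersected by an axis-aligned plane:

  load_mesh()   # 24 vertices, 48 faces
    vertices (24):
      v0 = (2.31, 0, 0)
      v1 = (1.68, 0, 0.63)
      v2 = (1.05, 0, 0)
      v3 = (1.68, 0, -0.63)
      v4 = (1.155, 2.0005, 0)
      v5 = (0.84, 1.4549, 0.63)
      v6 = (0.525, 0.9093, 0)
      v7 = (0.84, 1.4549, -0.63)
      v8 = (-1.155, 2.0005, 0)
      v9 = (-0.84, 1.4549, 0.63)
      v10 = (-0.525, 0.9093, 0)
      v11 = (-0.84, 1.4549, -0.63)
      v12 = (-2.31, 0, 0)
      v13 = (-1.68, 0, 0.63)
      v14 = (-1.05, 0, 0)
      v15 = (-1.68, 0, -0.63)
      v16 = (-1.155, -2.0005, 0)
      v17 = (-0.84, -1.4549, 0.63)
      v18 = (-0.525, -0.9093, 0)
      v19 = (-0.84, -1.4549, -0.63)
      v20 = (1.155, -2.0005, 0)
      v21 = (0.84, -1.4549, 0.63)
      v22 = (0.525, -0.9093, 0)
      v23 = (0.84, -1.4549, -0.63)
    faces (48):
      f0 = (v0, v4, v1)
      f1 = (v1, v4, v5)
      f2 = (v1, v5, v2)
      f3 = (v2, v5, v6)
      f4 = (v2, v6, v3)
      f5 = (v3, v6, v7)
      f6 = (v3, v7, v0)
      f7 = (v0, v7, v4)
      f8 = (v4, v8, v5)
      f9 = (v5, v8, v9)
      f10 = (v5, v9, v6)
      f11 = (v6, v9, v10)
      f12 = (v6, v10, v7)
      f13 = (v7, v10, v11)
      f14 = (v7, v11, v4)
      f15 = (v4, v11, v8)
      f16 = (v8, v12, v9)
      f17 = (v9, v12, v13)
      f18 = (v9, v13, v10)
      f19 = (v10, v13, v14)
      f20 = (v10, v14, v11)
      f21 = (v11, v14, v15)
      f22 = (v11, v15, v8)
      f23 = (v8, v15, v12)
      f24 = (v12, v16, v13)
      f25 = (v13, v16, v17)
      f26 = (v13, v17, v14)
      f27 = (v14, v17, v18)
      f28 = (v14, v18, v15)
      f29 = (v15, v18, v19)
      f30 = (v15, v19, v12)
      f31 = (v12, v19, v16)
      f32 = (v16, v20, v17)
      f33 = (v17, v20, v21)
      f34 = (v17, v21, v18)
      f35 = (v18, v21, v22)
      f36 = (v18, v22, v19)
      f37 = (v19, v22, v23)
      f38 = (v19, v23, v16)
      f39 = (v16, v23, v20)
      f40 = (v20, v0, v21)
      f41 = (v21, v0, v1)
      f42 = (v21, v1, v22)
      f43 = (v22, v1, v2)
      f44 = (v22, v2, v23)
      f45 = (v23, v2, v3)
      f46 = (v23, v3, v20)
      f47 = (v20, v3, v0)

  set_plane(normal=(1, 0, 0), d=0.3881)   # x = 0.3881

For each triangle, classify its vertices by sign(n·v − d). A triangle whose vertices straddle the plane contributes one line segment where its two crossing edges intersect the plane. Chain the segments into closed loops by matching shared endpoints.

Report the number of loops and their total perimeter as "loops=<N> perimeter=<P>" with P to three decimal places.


Straddling triangles (16 of 48):
  (v4,v8,v5) [+-+] → (0.3881, 2.0005, 0)–(0.3881, 1.57849, 0.487295)  len=0.6446
  (v5,v8,v9) [+--] → (0.3881, 1.57849, 0.487295)–(0.3881, 1.4549, 0.63)  len=0.1888
  (v5,v9,v6) [+-+] → (0.3881, 1.4549, 0.63)–(0.3881, 0.96402, 0.0631846)  len=0.7498
  (v6,v9,v10) [+--] → (0.3881, 0.96402, 0.0631846)–(0.3881, 0.9093, 0)  len=0.0836
  (v6,v10,v7) [+-+] → (0.3881, 0.9093, 0)–(0.3881, 1.27427, -0.421431)  len=0.5575
  (v7,v10,v11) [+--] → (0.3881, 1.27427, -0.421431)–(0.3881, 1.4549, -0.63)  len=0.2759
  (v7,v11,v4) [+-+] → (0.3881, 1.4549, -0.63)–(0.3881, 1.79077, -0.242179)  len=0.5130
  (v4,v11,v8) [+--] → (0.3881, 1.79077, -0.242179)–(0.3881, 2.0005, 0)  len=0.3204
  (v16,v20,v17) [-+-] → (0.3881, -2.0005, 0)–(0.3881, -1.79077, 0.242179)  len=0.3204
  (v17,v20,v21) [-++] → (0.3881, -1.79077, 0.242179)–(0.3881, -1.4549, 0.63)  len=0.5130
  (v17,v21,v18) [-+-] → (0.3881, -1.4549, 0.63)–(0.3881, -1.27427, 0.421431)  len=0.2759
  (v18,v21,v22) [-++] → (0.3881, -1.27427, 0.421431)–(0.3881, -0.9093, 0)  len=0.5575
  (v18,v22,v19) [-+-] → (0.3881, -0.9093, 0)–(0.3881, -0.96402, -0.0631846)  len=0.0836
  (v19,v22,v23) [-++] → (0.3881, -0.96402, -0.0631846)–(0.3881, -1.4549, -0.63)  len=0.7498
  (v19,v23,v16) [-+-] → (0.3881, -1.4549, -0.63)–(0.3881, -1.57849, -0.487295)  len=0.1888
  (v16,v23,v20) [-++] → (0.3881, -1.57849, -0.487295)–(0.3881, -2.0005, 0)  len=0.6446

Chained into 2 loop(s):
  loop 1: 8 segments, perimeter = 3.3337
  loop 2: 8 segments, perimeter = 3.3337
Total perimeter = 6.667

loops=2 perimeter=6.667


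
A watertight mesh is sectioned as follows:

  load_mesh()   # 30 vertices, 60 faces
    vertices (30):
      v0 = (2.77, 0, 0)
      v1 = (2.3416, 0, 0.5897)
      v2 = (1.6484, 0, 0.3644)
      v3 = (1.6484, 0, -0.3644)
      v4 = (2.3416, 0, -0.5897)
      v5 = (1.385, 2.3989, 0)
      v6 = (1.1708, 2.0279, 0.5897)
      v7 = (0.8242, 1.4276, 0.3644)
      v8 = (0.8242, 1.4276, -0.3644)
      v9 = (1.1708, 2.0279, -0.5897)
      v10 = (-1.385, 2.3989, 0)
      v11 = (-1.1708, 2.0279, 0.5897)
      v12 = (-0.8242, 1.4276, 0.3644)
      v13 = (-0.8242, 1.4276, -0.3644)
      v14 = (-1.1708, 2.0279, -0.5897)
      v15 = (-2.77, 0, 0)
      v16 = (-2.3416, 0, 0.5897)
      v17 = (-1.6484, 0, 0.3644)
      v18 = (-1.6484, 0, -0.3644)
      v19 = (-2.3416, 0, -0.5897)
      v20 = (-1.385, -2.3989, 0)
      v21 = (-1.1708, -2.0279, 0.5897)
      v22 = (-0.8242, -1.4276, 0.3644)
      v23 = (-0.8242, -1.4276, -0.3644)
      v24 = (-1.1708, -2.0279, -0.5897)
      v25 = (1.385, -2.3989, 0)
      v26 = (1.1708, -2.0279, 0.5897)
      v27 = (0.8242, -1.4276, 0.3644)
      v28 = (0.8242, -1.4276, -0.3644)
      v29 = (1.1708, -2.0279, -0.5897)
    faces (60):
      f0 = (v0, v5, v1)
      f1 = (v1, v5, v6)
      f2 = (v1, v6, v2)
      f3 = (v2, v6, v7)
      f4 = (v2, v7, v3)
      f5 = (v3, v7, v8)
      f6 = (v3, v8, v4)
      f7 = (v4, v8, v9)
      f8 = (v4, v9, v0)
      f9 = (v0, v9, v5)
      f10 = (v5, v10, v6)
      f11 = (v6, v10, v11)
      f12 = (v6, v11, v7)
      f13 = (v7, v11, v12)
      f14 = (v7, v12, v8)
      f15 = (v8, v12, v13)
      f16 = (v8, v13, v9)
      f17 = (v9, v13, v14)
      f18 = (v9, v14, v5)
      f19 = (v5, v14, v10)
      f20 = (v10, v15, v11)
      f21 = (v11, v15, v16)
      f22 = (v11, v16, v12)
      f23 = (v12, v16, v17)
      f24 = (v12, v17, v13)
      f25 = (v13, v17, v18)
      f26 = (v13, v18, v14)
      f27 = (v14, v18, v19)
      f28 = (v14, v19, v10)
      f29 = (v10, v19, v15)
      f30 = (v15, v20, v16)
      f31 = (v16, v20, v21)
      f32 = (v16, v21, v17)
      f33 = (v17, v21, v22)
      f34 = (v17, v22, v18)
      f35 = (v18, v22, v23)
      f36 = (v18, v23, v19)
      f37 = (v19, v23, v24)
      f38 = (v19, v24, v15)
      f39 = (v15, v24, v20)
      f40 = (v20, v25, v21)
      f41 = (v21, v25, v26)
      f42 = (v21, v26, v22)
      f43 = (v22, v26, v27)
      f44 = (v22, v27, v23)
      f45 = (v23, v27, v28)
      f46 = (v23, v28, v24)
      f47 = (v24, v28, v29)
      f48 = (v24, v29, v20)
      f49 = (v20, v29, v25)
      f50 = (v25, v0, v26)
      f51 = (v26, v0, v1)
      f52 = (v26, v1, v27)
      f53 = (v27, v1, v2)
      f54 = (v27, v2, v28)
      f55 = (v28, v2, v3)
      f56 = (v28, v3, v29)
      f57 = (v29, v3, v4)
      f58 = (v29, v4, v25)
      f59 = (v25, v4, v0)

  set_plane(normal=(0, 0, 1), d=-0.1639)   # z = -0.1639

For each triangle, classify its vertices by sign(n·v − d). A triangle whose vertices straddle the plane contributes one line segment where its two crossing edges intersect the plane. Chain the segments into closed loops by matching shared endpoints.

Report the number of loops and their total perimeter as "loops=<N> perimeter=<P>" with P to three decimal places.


loops=2 perimeter=25.796

Straddling triangles (24 of 60):
  (v2,v7,v3) [++-] → (1.42165, 0.392747, -0.1639)–(1.6484, 0, -0.1639)  len=0.4535
  (v3,v7,v8) [-+-] → (1.42165, 0.392747, -0.1639)–(0.8242, 1.4276, -0.1639)  len=1.1949
  (v4,v9,v0) [--+] → (2.32552, 0.56363, -0.1639)–(2.65093, 0, -0.1639)  len=0.6508
  (v0,v9,v5) [+-+] → (2.32552, 0.56363, -0.1639)–(1.32547, 2.29579, -0.1639)  len=2.0001
  (v7,v12,v8) [++-] → (0.370709, 1.4276, -0.1639)–(0.8242, 1.4276, -0.1639)  len=0.4535
  (v8,v12,v13) [-+-] → (0.370709, 1.4276, -0.1639)–(-0.8242, 1.4276, -0.1639)  len=1.1949
  (v9,v14,v5) [--+] → (0.674646, 2.29579, -0.1639)–(1.32547, 2.29579, -0.1639)  len=0.6508
  (v5,v14,v10) [+-+] → (0.674646, 2.29579, -0.1639)–(-1.32547, 2.29579, -0.1639)  len=2.0001
  (v12,v17,v13) [++-] → (-1.05095, 1.03485, -0.1639)–(-0.8242, 1.4276, -0.1639)  len=0.4535
  (v13,v17,v18) [-+-] → (-1.05095, 1.03485, -0.1639)–(-1.6484, 0, -0.1639)  len=1.1949
  (v14,v19,v10) [--+] → (-1.65088, 1.73215, -0.1639)–(-1.32547, 2.29579, -0.1639)  len=0.6508
  (v10,v19,v15) [+-+] → (-1.65088, 1.73215, -0.1639)–(-2.65093, 0, -0.1639)  len=2.0001
  (v17,v22,v18) [++-] → (-1.42165, -0.392747, -0.1639)–(-1.6484, 0, -0.1639)  len=0.4535
  (v18,v22,v23) [-+-] → (-1.42165, -0.392747, -0.1639)–(-0.8242, -1.4276, -0.1639)  len=1.1949
  (v19,v24,v15) [--+] → (-2.32552, -0.56363, -0.1639)–(-2.65093, 0, -0.1639)  len=0.6508
  (v15,v24,v20) [+-+] → (-2.32552, -0.56363, -0.1639)–(-1.32547, -2.29579, -0.1639)  len=2.0001
  (v22,v27,v23) [++-] → (-0.370709, -1.4276, -0.1639)–(-0.8242, -1.4276, -0.1639)  len=0.4535
  (v23,v27,v28) [-+-] → (-0.370709, -1.4276, -0.1639)–(0.8242, -1.4276, -0.1639)  len=1.1949
  (v24,v29,v20) [--+] → (-0.674646, -2.29579, -0.1639)–(-1.32547, -2.29579, -0.1639)  len=0.6508
  (v20,v29,v25) [+-+] → (-0.674646, -2.29579, -0.1639)–(1.32547, -2.29579, -0.1639)  len=2.0001
  (v27,v2,v28) [++-] → (1.05095, -1.03485, -0.1639)–(0.8242, -1.4276, -0.1639)  len=0.4535
  (v28,v2,v3) [-+-] → (1.05095, -1.03485, -0.1639)–(1.6484, 0, -0.1639)  len=1.1949
  (v29,v4,v25) [--+] → (1.65088, -1.73215, -0.1639)–(1.32547, -2.29579, -0.1639)  len=0.6508
  (v25,v4,v0) [+-+] → (1.65088, -1.73215, -0.1639)–(2.65093, 0, -0.1639)  len=2.0001

Chained into 2 loop(s):
  loop 1: 12 segments, perimeter = 9.8906
  loop 2: 12 segments, perimeter = 15.9056
Total perimeter = 25.796


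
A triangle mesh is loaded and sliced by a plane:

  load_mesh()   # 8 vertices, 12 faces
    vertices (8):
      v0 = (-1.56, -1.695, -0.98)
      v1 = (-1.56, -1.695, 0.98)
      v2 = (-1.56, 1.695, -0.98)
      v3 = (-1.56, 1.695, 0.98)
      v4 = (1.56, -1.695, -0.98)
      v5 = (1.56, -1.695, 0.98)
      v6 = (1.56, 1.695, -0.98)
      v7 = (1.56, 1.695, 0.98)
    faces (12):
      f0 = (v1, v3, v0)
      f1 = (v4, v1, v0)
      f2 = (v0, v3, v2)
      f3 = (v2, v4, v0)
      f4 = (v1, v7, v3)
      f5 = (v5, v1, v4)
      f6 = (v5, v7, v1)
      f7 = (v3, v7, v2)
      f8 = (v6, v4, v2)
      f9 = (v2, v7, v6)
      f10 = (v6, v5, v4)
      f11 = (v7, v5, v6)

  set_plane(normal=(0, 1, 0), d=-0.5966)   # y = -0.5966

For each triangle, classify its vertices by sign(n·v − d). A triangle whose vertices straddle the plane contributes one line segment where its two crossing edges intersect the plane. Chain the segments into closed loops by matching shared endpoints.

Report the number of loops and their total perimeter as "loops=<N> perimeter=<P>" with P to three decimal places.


loops=1 perimeter=10.160

Straddling triangles (8 of 12):
  (v1,v3,v0) [-+-] → (-1.56, -0.5966, 0.98)–(-1.56, -0.5966, -0.344937)  len=1.3249
  (v0,v3,v2) [-++] → (-1.56, -0.5966, -0.344937)–(-1.56, -0.5966, -0.98)  len=0.6351
  (v2,v4,v0) [+--] → (0.549083, -0.5966, -0.98)–(-1.56, -0.5966, -0.98)  len=2.1091
  (v1,v7,v3) [-++] → (-0.549083, -0.5966, 0.98)–(-1.56, -0.5966, 0.98)  len=1.0109
  (v5,v7,v1) [-+-] → (1.56, -0.5966, 0.98)–(-0.549083, -0.5966, 0.98)  len=2.1091
  (v6,v4,v2) [+-+] → (1.56, -0.5966, -0.98)–(0.549083, -0.5966, -0.98)  len=1.0109
  (v6,v5,v4) [+--] → (1.56, -0.5966, 0.344937)–(1.56, -0.5966, -0.98)  len=1.3249
  (v7,v5,v6) [+-+] → (1.56, -0.5966, 0.98)–(1.56, -0.5966, 0.344937)  len=0.6351

Chained into 1 loop(s):
  loop 1: 8 segments, perimeter = 10.1600
Total perimeter = 10.160


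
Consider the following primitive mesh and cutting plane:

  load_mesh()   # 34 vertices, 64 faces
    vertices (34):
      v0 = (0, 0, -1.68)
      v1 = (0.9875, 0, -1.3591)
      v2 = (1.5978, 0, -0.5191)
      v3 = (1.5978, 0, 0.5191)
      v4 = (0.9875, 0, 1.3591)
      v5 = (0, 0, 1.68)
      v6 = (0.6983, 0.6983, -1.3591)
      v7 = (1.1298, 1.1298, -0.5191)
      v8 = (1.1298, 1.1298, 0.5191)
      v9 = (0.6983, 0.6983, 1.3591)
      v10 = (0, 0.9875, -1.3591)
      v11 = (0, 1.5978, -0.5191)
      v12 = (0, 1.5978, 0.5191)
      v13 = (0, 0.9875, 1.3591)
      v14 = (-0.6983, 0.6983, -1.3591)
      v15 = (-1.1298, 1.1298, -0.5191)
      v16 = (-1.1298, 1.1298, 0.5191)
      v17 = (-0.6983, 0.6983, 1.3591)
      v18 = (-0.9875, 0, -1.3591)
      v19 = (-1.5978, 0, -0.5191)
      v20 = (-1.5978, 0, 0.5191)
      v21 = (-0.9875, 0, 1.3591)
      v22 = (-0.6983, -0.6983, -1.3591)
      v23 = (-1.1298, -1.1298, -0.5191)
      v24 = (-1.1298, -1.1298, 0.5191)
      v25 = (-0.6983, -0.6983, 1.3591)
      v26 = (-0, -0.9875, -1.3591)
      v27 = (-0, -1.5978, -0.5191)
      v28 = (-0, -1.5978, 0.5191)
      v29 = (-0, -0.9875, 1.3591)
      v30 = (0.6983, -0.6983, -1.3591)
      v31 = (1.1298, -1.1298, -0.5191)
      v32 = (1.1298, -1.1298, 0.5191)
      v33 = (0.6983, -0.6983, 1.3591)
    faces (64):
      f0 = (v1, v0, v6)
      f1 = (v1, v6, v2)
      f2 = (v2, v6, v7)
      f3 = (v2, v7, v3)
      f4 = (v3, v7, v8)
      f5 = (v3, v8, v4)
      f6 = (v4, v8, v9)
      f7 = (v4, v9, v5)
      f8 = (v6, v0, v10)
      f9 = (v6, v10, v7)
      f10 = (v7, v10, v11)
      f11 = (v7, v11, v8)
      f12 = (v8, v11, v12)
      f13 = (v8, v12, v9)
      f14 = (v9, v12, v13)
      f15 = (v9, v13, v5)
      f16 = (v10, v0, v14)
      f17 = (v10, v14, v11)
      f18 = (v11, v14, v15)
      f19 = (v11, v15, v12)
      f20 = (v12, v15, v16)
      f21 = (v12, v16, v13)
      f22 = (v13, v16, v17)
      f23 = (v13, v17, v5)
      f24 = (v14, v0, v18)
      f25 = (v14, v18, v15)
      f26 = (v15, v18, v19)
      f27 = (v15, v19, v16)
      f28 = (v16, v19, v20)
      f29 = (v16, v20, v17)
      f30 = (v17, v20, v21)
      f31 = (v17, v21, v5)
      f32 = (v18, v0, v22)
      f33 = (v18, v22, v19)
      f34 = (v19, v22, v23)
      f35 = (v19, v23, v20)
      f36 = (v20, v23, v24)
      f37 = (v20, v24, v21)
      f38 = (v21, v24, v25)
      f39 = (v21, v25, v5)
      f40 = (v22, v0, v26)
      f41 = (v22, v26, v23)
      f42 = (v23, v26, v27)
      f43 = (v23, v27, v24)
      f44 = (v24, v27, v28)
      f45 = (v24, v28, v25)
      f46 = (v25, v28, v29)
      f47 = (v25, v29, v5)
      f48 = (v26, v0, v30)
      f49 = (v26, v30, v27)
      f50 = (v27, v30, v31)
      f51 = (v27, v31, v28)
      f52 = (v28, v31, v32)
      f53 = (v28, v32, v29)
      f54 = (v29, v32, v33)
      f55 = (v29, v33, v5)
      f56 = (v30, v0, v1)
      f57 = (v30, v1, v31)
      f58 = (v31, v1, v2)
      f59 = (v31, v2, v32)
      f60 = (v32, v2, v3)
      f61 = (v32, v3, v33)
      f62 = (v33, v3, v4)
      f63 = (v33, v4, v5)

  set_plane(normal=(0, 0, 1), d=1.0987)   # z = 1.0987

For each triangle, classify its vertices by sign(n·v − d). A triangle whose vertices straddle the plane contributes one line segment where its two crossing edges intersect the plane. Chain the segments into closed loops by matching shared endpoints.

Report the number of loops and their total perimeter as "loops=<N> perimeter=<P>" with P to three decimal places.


loops=1 perimeter=7.205

Straddling triangles (16 of 64):
  (v3,v8,v4) [--+] → (1.03161, 0.350238, 1.0987)–(1.17669, 0, 1.0987)  len=0.3791
  (v4,v8,v9) [+-+] → (1.03161, 0.350238, 1.0987)–(0.832065, 0.832065, 1.0987)  len=0.5215
  (v8,v12,v9) [--+] → (0.481827, 0.977145, 1.0987)–(0.832065, 0.832065, 1.0987)  len=0.3791
  (v9,v12,v13) [+-+] → (0.481827, 0.977145, 1.0987)–(0, 1.17669, 1.0987)  len=0.5215
  (v12,v16,v13) [--+] → (-0.350238, 1.03161, 1.0987)–(0, 1.17669, 1.0987)  len=0.3791
  (v13,v16,v17) [+-+] → (-0.350238, 1.03161, 1.0987)–(-0.832065, 0.832065, 1.0987)  len=0.5215
  (v16,v20,v17) [--+] → (-0.977145, 0.481827, 1.0987)–(-0.832065, 0.832065, 1.0987)  len=0.3791
  (v17,v20,v21) [+-+] → (-0.977145, 0.481827, 1.0987)–(-1.17669, 0, 1.0987)  len=0.5215
  (v20,v24,v21) [--+] → (-1.03161, -0.350238, 1.0987)–(-1.17669, 0, 1.0987)  len=0.3791
  (v21,v24,v25) [+-+] → (-1.03161, -0.350238, 1.0987)–(-0.832065, -0.832065, 1.0987)  len=0.5215
  (v24,v28,v25) [--+] → (-0.481827, -0.977145, 1.0987)–(-0.832065, -0.832065, 1.0987)  len=0.3791
  (v25,v28,v29) [+-+] → (-0.481827, -0.977145, 1.0987)–(0, -1.17669, 1.0987)  len=0.5215
  (v28,v32,v29) [--+] → (0.350238, -1.03161, 1.0987)–(0, -1.17669, 1.0987)  len=0.3791
  (v29,v32,v33) [+-+] → (0.350238, -1.03161, 1.0987)–(0.832065, -0.832065, 1.0987)  len=0.5215
  (v32,v3,v33) [--+] → (0.977145, -0.481827, 1.0987)–(0.832065, -0.832065, 1.0987)  len=0.3791
  (v33,v3,v4) [+-+] → (0.977145, -0.481827, 1.0987)–(1.17669, 0, 1.0987)  len=0.5215

Chained into 1 loop(s):
  loop 1: 16 segments, perimeter = 7.2049
Total perimeter = 7.205


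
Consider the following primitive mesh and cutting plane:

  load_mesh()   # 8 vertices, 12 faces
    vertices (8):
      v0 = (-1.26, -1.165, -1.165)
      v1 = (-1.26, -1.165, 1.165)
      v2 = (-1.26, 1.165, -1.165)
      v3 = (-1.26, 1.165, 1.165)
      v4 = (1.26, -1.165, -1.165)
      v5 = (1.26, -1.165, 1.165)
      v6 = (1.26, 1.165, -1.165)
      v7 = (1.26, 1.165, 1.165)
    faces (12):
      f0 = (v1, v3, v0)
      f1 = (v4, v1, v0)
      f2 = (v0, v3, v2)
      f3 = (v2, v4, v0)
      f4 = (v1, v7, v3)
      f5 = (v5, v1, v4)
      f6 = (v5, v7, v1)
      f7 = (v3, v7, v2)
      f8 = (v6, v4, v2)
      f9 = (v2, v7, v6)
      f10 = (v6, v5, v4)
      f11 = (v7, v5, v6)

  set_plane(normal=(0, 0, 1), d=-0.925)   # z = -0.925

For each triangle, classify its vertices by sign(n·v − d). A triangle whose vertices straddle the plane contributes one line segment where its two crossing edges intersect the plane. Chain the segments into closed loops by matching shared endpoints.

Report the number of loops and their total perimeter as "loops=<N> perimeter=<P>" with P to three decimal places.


loops=1 perimeter=9.700

Straddling triangles (8 of 12):
  (v1,v3,v0) [++-] → (-1.26, -0.925, -0.925)–(-1.26, -1.165, -0.925)  len=0.2400
  (v4,v1,v0) [-+-] → (1.00043, -1.165, -0.925)–(-1.26, -1.165, -0.925)  len=2.2604
  (v0,v3,v2) [-+-] → (-1.26, -0.925, -0.925)–(-1.26, 1.165, -0.925)  len=2.0900
  (v5,v1,v4) [++-] → (1.00043, -1.165, -0.925)–(1.26, -1.165, -0.925)  len=0.2596
  (v3,v7,v2) [++-] → (-1.00043, 1.165, -0.925)–(-1.26, 1.165, -0.925)  len=0.2596
  (v2,v7,v6) [-+-] → (-1.00043, 1.165, -0.925)–(1.26, 1.165, -0.925)  len=2.2604
  (v6,v5,v4) [-+-] → (1.26, 0.925, -0.925)–(1.26, -1.165, -0.925)  len=2.0900
  (v7,v5,v6) [++-] → (1.26, 0.925, -0.925)–(1.26, 1.165, -0.925)  len=0.2400

Chained into 1 loop(s):
  loop 1: 8 segments, perimeter = 9.7000
Total perimeter = 9.700


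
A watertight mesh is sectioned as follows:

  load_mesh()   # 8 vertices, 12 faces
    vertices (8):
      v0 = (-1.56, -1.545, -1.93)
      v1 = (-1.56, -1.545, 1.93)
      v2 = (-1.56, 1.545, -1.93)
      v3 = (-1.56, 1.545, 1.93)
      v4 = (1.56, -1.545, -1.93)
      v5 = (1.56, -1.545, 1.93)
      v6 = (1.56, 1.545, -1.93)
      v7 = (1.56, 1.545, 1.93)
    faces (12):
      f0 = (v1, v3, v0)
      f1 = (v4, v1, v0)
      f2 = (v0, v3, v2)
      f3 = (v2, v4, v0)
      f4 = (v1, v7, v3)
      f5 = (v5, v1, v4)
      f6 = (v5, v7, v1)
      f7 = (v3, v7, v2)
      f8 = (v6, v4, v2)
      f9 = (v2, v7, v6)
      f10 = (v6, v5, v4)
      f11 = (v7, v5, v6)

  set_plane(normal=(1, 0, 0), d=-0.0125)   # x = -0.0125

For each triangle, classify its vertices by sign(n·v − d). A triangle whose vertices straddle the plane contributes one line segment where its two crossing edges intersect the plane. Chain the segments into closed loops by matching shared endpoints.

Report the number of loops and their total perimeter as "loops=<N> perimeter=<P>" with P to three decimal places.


loops=1 perimeter=13.900

Straddling triangles (8 of 12):
  (v4,v1,v0) [+--] → (-0.0125, -1.545, 0.0154647)–(-0.0125, -1.545, -1.93)  len=1.9455
  (v2,v4,v0) [-+-] → (-0.0125, 0.0123798, -1.93)–(-0.0125, -1.545, -1.93)  len=1.5574
  (v1,v7,v3) [-+-] → (-0.0125, -0.0123798, 1.93)–(-0.0125, 1.545, 1.93)  len=1.5574
  (v5,v1,v4) [+-+] → (-0.0125, -1.545, 1.93)–(-0.0125, -1.545, 0.0154647)  len=1.9145
  (v5,v7,v1) [++-] → (-0.0125, -0.0123798, 1.93)–(-0.0125, -1.545, 1.93)  len=1.5326
  (v3,v7,v2) [-+-] → (-0.0125, 1.545, 1.93)–(-0.0125, 1.545, -0.0154647)  len=1.9455
  (v6,v4,v2) [++-] → (-0.0125, 0.0123798, -1.93)–(-0.0125, 1.545, -1.93)  len=1.5326
  (v2,v7,v6) [-++] → (-0.0125, 1.545, -0.0154647)–(-0.0125, 1.545, -1.93)  len=1.9145

Chained into 1 loop(s):
  loop 1: 8 segments, perimeter = 13.9000
Total perimeter = 13.900


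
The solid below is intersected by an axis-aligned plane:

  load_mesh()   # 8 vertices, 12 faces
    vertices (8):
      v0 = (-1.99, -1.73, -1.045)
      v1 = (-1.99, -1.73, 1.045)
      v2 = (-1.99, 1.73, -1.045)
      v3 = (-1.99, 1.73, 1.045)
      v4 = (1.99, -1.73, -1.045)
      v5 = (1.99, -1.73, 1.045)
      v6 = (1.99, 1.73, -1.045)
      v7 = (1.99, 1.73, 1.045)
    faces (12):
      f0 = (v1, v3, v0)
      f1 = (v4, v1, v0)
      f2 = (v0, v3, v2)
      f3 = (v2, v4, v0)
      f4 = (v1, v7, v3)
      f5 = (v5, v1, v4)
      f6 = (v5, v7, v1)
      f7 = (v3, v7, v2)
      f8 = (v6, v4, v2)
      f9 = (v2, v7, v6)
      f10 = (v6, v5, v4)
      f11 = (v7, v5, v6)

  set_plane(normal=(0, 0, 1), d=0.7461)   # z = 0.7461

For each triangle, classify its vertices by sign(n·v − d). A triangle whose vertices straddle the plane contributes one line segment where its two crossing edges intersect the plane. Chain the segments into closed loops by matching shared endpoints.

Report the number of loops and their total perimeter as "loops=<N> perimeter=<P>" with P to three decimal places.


Straddling triangles (8 of 12):
  (v1,v3,v0) [++-] → (-1.99, 1.23517, 0.7461)–(-1.99, -1.73, 0.7461)  len=2.9652
  (v4,v1,v0) [-+-] → (-1.4208, -1.73, 0.7461)–(-1.99, -1.73, 0.7461)  len=0.5692
  (v0,v3,v2) [-+-] → (-1.99, 1.23517, 0.7461)–(-1.99, 1.73, 0.7461)  len=0.4948
  (v5,v1,v4) [++-] → (-1.4208, -1.73, 0.7461)–(1.99, -1.73, 0.7461)  len=3.4108
  (v3,v7,v2) [++-] → (1.4208, 1.73, 0.7461)–(-1.99, 1.73, 0.7461)  len=3.4108
  (v2,v7,v6) [-+-] → (1.4208, 1.73, 0.7461)–(1.99, 1.73, 0.7461)  len=0.5692
  (v6,v5,v4) [-+-] → (1.99, -1.23517, 0.7461)–(1.99, -1.73, 0.7461)  len=0.4948
  (v7,v5,v6) [++-] → (1.99, -1.23517, 0.7461)–(1.99, 1.73, 0.7461)  len=2.9652

Chained into 1 loop(s):
  loop 1: 8 segments, perimeter = 14.8800
Total perimeter = 14.880

loops=1 perimeter=14.880


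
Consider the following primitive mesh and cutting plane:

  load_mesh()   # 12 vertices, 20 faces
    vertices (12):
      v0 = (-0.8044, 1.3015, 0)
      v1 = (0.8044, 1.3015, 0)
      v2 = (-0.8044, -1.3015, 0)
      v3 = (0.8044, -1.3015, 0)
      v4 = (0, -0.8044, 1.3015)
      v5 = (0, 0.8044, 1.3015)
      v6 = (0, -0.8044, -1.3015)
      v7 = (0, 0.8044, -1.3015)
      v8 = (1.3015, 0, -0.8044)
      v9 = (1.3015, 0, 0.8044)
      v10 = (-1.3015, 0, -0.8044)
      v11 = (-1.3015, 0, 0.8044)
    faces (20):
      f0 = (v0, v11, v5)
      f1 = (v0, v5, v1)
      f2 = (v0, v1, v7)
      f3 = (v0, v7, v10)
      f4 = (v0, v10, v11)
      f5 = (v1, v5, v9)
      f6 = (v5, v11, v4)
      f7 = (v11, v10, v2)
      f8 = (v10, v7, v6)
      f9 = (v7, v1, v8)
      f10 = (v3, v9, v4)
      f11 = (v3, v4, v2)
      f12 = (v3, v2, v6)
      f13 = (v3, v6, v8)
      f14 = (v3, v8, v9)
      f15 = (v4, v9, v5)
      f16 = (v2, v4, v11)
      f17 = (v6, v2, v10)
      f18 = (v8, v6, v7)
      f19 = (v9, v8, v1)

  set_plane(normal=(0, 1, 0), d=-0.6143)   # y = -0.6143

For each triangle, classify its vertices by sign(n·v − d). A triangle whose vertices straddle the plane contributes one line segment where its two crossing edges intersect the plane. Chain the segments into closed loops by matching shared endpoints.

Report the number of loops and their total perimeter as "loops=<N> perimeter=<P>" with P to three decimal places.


Straddling triangles (10 of 20):
  (v5,v11,v4) [++-] → (-0.307577, -0.6143, 1.18402)–(0, -0.6143, 1.3015)  len=0.3292
  (v11,v10,v2) [++-] → (-1.06687, -0.6143, -0.424728)–(-1.06687, -0.6143, 0.424728)  len=0.8495
  (v10,v7,v6) [++-] → (0, -0.6143, -1.3015)–(-0.307577, -0.6143, -1.18402)  len=0.3292
  (v3,v9,v4) [-+-] → (1.06687, -0.6143, 0.424728)–(0.307577, -0.6143, 1.18402)  len=1.0738
  (v3,v6,v8) [--+] → (0.307577, -0.6143, -1.18402)–(1.06687, -0.6143, -0.424728)  len=1.0738
  (v3,v8,v9) [-++] → (1.06687, -0.6143, -0.424728)–(1.06687, -0.6143, 0.424728)  len=0.8495
  (v4,v9,v5) [-++] → (0.307577, -0.6143, 1.18402)–(0, -0.6143, 1.3015)  len=0.3292
  (v2,v4,v11) [--+] → (-0.307577, -0.6143, 1.18402)–(-1.06687, -0.6143, 0.424728)  len=1.0738
  (v6,v2,v10) [--+] → (-1.06687, -0.6143, -0.424728)–(-0.307577, -0.6143, -1.18402)  len=1.0738
  (v8,v6,v7) [+-+] → (0.307577, -0.6143, -1.18402)–(0, -0.6143, -1.3015)  len=0.3292

Chained into 1 loop(s):
  loop 1: 10 segments, perimeter = 7.3111
Total perimeter = 7.311

loops=1 perimeter=7.311


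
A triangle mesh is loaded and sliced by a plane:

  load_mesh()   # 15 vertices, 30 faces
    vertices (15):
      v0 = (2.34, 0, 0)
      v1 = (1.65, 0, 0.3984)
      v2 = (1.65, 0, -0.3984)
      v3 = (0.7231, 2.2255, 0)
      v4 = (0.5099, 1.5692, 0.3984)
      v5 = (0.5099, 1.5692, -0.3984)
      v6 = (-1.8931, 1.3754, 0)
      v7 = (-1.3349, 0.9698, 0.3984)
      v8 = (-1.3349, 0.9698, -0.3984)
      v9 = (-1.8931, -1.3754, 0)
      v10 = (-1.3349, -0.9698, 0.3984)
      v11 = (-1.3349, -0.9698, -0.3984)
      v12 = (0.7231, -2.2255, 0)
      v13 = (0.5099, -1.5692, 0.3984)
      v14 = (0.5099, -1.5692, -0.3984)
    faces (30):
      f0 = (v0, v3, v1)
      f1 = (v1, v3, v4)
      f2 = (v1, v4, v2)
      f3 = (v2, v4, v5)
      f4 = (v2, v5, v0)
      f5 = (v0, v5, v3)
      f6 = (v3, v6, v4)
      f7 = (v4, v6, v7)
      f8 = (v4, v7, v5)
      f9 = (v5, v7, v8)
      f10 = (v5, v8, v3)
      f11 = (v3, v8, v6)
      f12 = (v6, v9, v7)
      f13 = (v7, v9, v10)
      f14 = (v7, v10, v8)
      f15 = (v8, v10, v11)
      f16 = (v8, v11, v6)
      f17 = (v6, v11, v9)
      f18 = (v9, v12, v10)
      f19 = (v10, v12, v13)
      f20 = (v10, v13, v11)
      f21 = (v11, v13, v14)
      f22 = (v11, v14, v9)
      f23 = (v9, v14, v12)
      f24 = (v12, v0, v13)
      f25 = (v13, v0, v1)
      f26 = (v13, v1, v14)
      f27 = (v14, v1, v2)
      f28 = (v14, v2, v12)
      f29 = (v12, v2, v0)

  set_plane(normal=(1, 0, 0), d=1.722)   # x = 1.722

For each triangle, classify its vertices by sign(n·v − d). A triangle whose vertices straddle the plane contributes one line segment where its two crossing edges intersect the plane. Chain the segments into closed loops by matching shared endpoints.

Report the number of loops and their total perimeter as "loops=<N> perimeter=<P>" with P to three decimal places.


Straddling triangles (6 of 30):
  (v0,v3,v1) [+--] → (1.722, 0.850615, 0)–(1.722, 0, 0.356828)  len=0.9224
  (v2,v5,v0) [--+] → (1.722, 0.529898, -0.134534)–(1.722, 0, -0.356828)  len=0.5746
  (v0,v5,v3) [+--] → (1.722, 0.529898, -0.134534)–(1.722, 0.850615, 0)  len=0.3478
  (v12,v0,v13) [-+-] → (1.722, -0.850615, 0)–(1.722, -0.529898, 0.134534)  len=0.3478
  (v13,v0,v1) [-+-] → (1.722, -0.529898, 0.134534)–(1.722, 0, 0.356828)  len=0.5746
  (v12,v2,v0) [--+] → (1.722, 0, -0.356828)–(1.722, -0.850615, 0)  len=0.9224

Chained into 1 loop(s):
  loop 1: 6 segments, perimeter = 3.6897
Total perimeter = 3.690

loops=1 perimeter=3.690


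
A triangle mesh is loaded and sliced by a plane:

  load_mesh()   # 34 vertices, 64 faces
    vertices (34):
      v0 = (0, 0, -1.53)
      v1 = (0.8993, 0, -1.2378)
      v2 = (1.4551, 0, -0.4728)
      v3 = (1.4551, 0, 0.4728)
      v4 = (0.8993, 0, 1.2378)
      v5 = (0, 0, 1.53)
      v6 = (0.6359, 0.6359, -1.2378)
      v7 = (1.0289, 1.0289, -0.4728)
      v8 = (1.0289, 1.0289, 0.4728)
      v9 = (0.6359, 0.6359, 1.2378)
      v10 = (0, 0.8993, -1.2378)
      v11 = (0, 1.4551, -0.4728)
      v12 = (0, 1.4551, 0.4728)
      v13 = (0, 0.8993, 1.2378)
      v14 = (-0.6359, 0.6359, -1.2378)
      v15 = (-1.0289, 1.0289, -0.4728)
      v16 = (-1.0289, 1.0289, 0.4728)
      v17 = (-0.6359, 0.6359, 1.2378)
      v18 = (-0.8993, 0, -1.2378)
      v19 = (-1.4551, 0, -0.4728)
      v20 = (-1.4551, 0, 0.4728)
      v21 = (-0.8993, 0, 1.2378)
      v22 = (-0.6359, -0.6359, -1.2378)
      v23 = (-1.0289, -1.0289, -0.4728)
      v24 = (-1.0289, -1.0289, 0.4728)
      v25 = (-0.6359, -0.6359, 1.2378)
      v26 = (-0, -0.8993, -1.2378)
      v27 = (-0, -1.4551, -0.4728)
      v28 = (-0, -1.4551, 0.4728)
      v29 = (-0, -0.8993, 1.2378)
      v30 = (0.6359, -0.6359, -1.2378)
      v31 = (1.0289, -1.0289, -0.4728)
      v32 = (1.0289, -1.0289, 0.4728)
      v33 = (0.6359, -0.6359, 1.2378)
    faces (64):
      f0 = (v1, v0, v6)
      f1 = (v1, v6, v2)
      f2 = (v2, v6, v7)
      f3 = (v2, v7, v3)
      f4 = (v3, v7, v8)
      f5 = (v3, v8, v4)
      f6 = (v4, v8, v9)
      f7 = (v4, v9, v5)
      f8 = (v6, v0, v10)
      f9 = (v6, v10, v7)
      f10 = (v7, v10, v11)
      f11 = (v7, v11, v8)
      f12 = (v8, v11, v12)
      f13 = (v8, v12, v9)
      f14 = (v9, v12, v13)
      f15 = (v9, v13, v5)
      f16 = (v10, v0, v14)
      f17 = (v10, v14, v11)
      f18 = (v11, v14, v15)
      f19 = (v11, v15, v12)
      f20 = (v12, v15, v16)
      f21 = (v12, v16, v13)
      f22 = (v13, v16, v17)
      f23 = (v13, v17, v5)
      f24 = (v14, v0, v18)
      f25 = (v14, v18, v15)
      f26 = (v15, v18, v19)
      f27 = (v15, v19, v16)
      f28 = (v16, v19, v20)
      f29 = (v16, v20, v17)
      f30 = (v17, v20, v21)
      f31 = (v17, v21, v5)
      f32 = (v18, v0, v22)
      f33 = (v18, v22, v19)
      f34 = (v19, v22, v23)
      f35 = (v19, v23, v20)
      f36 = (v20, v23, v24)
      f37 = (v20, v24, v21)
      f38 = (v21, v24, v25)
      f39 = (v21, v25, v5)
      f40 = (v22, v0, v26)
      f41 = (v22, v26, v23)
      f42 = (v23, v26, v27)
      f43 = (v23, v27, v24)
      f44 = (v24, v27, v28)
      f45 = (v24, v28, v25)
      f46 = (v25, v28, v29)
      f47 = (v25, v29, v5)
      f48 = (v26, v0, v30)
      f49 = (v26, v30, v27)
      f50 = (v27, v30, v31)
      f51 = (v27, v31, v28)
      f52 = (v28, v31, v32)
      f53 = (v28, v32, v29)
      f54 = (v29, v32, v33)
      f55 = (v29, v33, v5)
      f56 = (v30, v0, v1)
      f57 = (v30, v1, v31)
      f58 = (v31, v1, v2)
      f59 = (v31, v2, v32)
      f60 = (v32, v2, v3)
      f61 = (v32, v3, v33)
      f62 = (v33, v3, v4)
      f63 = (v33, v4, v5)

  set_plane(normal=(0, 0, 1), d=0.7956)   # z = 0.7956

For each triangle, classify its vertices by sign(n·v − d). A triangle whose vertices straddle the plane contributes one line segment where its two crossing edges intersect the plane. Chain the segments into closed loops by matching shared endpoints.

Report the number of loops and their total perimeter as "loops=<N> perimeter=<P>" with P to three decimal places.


loops=1 perimeter=7.473

Straddling triangles (16 of 64):
  (v3,v8,v4) [--+] → (0.974214, 0.594745, 0.7956)–(1.22057, 0, 0.7956)  len=0.6438
  (v4,v8,v9) [+-+] → (0.974214, 0.594745, 0.7956)–(0.863069, 0.863069, 0.7956)  len=0.2904
  (v8,v12,v9) [--+] → (0.268325, 1.10943, 0.7956)–(0.863069, 0.863069, 0.7956)  len=0.6438
  (v9,v12,v13) [+-+] → (0.268325, 1.10943, 0.7956)–(0, 1.22057, 0.7956)  len=0.2904
  (v12,v16,v13) [--+] → (-0.594745, 0.974214, 0.7956)–(0, 1.22057, 0.7956)  len=0.6438
  (v13,v16,v17) [+-+] → (-0.594745, 0.974214, 0.7956)–(-0.863069, 0.863069, 0.7956)  len=0.2904
  (v16,v20,v17) [--+] → (-1.10943, 0.268325, 0.7956)–(-0.863069, 0.863069, 0.7956)  len=0.6438
  (v17,v20,v21) [+-+] → (-1.10943, 0.268325, 0.7956)–(-1.22057, 0, 0.7956)  len=0.2904
  (v20,v24,v21) [--+] → (-0.974214, -0.594745, 0.7956)–(-1.22057, 0, 0.7956)  len=0.6438
  (v21,v24,v25) [+-+] → (-0.974214, -0.594745, 0.7956)–(-0.863069, -0.863069, 0.7956)  len=0.2904
  (v24,v28,v25) [--+] → (-0.268325, -1.10943, 0.7956)–(-0.863069, -0.863069, 0.7956)  len=0.6438
  (v25,v28,v29) [+-+] → (-0.268325, -1.10943, 0.7956)–(0, -1.22057, 0.7956)  len=0.2904
  (v28,v32,v29) [--+] → (0.594745, -0.974214, 0.7956)–(0, -1.22057, 0.7956)  len=0.6438
  (v29,v32,v33) [+-+] → (0.594745, -0.974214, 0.7956)–(0.863069, -0.863069, 0.7956)  len=0.2904
  (v32,v3,v33) [--+] → (1.10943, -0.268325, 0.7956)–(0.863069, -0.863069, 0.7956)  len=0.6438
  (v33,v3,v4) [+-+] → (1.10943, -0.268325, 0.7956)–(1.22057, 0, 0.7956)  len=0.2904

Chained into 1 loop(s):
  loop 1: 16 segments, perimeter = 7.4735
Total perimeter = 7.473
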